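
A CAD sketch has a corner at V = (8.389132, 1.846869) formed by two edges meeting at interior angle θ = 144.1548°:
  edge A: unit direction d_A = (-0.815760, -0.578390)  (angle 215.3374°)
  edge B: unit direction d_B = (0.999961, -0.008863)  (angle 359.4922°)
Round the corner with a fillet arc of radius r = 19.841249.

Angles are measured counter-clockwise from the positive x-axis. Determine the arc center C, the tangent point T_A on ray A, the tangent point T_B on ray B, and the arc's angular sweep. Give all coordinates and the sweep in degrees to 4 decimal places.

bisector direction at 287.4148° = (0.299287,-0.954163)
center distance |VC| = r/sin(θ/2) = 19.841249/sin(72.0774°) = 20.853190
C = V + |VC|·bis = (14.6302,-18.0505)
T_A = V + ((C−V)·d_A)·d_A = V + 6.4172·d_A = (3.1542,-1.8648)
T_B = V + ((C−V)·d_B)·d_B = V + 6.4172·d_B = (14.8061,1.7900)
sweep = 180° − θ = 35.8452°

center=(14.6302,-18.0505) T_A=(3.1542,-1.8648) T_B=(14.8061,1.7900) sweep=35.8452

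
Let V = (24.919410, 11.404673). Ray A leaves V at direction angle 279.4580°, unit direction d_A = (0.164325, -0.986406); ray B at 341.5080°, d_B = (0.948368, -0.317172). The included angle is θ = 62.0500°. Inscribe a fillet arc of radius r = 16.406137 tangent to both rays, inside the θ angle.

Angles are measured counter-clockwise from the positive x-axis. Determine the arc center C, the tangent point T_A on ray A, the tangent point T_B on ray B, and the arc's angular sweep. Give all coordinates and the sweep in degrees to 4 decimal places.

center=(45.5849,-12.8060) T_A=(29.4018,-15.5020) T_B=(50.7885,2.7530) sweep=117.9500

bisector direction at 310.4830° = (0.649222,-0.760599)
center distance |VC| = r/sin(θ/2) = 16.406137/sin(31.0250°) = 31.831110
C = V + |VC|·bis = (45.5849,-12.8060)
T_A = V + ((C−V)·d_A)·d_A = V + 27.2774·d_A = (29.4018,-15.5020)
T_B = V + ((C−V)·d_B)·d_B = V + 27.2774·d_B = (50.7885,2.7530)
sweep = 180° − θ = 117.9500°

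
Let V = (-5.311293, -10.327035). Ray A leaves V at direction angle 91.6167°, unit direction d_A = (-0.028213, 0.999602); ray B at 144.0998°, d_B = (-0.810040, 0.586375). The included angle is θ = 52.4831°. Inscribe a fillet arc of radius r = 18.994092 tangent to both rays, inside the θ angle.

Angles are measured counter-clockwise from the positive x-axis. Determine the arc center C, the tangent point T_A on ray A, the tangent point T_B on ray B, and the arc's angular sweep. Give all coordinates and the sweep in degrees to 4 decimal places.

center=(-25.3849,27.6523) T_A=(-6.3984,28.1882) T_B=(-36.5225,12.2663) sweep=127.5169

bisector direction at 117.8582° = (-0.467286,0.884106)
center distance |VC| = r/sin(θ/2) = 18.994092/sin(26.2416°) = 42.957857
C = V + |VC|·bis = (-25.3849,27.6523)
T_A = V + ((C−V)·d_A)·d_A = V + 38.5305·d_A = (-6.3984,28.1882)
T_B = V + ((C−V)·d_B)·d_B = V + 38.5305·d_B = (-36.5225,12.2663)
sweep = 180° − θ = 127.5169°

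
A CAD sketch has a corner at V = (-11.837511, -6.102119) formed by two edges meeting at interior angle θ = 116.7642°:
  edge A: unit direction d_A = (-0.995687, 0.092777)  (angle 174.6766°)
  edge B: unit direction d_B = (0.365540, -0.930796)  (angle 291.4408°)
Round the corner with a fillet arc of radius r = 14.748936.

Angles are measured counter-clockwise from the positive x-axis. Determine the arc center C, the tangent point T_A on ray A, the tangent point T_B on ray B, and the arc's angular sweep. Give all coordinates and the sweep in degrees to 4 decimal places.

bisector direction at 233.0587° = (-0.600996,-0.799252)
center distance |VC| = r/sin(θ/2) = 14.748936/sin(58.3821°) = 17.319837
C = V + |VC|·bis = (-22.2467,-19.9450)
T_A = V + ((C−V)·d_A)·d_A = V + 9.0800·d_A = (-20.8783,-5.2597)
T_B = V + ((C−V)·d_B)·d_B = V + 9.0800·d_B = (-8.5184,-14.5537)
sweep = 180° − θ = 63.2358°

center=(-22.2467,-19.9450) T_A=(-20.8783,-5.2597) T_B=(-8.5184,-14.5537) sweep=63.2358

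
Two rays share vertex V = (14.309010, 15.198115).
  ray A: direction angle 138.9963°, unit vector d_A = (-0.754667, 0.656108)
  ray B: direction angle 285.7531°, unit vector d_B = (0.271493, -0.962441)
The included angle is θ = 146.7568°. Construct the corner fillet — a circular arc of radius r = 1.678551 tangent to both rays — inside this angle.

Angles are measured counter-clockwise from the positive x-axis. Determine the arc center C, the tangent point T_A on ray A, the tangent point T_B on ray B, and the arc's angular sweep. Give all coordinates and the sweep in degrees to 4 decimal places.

center=(12.8295,14.2601) T_A=(13.9309,15.5269) T_B=(14.4451,14.7158) sweep=33.2432

bisector direction at 212.3747° = (-0.844564,-0.535454)
center distance |VC| = r/sin(θ/2) = 1.678551/sin(73.3784°) = 1.751748
C = V + |VC|·bis = (12.8295,14.2601)
T_A = V + ((C−V)·d_A)·d_A = V + 0.5011·d_A = (13.9309,15.5269)
T_B = V + ((C−V)·d_B)·d_B = V + 0.5011·d_B = (14.4451,14.7158)
sweep = 180° − θ = 33.2432°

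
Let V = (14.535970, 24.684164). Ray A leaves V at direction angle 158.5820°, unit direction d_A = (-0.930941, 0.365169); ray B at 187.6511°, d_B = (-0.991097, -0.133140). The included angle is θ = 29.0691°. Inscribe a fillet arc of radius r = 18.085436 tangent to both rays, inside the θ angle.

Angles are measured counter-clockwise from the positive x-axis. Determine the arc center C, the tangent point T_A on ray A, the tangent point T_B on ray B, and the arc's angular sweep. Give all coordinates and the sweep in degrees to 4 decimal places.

bisector direction at 173.1166° = (-0.992792,0.119850)
center distance |VC| = r/sin(θ/2) = 18.085436/sin(14.5345°) = 72.063934
C = V + |VC|·bis = (-57.0085,33.3210)
T_A = V + ((C−V)·d_A)·d_A = V + 69.7576·d_A = (-50.4043,50.1575)
T_B = V + ((C−V)·d_B)·d_B = V + 69.7576·d_B = (-54.6006,15.3966)
sweep = 180° − θ = 150.9309°

center=(-57.0085,33.3210) T_A=(-50.4043,50.1575) T_B=(-54.6006,15.3966) sweep=150.9309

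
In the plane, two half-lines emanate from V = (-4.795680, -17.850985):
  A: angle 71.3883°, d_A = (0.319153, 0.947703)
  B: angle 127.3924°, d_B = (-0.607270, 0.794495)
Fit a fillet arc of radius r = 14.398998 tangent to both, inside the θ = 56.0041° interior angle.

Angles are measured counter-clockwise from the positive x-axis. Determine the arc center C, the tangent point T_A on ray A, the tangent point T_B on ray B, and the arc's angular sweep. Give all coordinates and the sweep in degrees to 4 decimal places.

bisector direction at 99.3904° = (-0.163160,0.986600)
center distance |VC| = r/sin(θ/2) = 14.398998/sin(28.0021°) = 30.668586
C = V + |VC|·bis = (-9.7996,12.4066)
T_A = V + ((C−V)·d_A)·d_A = V + 27.0782·d_A = (3.8464,7.8112)
T_B = V + ((C−V)·d_B)·d_B = V + 27.0782·d_B = (-21.2395,3.6625)
sweep = 180° − θ = 123.9959°

center=(-9.7996,12.4066) T_A=(3.8464,7.8112) T_B=(-21.2395,3.6625) sweep=123.9959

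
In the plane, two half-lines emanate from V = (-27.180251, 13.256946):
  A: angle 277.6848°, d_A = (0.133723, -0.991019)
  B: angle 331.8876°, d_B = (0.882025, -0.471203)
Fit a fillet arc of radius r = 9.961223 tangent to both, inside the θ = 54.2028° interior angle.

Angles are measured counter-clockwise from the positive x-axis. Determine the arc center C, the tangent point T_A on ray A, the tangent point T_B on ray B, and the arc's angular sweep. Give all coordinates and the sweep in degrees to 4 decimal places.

bisector direction at 304.7862° = (0.570516,-0.821287)
center distance |VC| = r/sin(θ/2) = 9.961223/sin(27.1014°) = 21.865566
C = V + |VC|·bis = (-14.7056,-4.7010)
T_A = V + ((C−V)·d_A)·d_A = V + 19.4648·d_A = (-24.5774,-6.0330)
T_B = V + ((C−V)·d_B)·d_B = V + 19.4648·d_B = (-10.0118,4.0851)
sweep = 180° − θ = 125.7972°

center=(-14.7056,-4.7010) T_A=(-24.5774,-6.0330) T_B=(-10.0118,4.0851) sweep=125.7972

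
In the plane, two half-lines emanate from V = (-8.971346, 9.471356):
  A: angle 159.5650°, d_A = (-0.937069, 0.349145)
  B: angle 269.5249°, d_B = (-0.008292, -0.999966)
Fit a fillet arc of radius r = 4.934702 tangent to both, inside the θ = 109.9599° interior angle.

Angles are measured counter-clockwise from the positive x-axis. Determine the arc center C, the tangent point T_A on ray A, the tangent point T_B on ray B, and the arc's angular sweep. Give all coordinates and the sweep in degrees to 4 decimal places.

center=(-13.9346,6.0545) T_A=(-12.2116,10.6787) T_B=(-9.0000,6.0136) sweep=70.0401

bisector direction at 214.5450° = (-0.823682,-0.567053)
center distance |VC| = r/sin(θ/2) = 4.934702/sin(54.9800°) = 6.025636
C = V + |VC|·bis = (-13.9346,6.0545)
T_A = V + ((C−V)·d_A)·d_A = V + 3.4579·d_A = (-12.2116,10.6787)
T_B = V + ((C−V)·d_B)·d_B = V + 3.4579·d_B = (-9.0000,6.0136)
sweep = 180° − θ = 70.0401°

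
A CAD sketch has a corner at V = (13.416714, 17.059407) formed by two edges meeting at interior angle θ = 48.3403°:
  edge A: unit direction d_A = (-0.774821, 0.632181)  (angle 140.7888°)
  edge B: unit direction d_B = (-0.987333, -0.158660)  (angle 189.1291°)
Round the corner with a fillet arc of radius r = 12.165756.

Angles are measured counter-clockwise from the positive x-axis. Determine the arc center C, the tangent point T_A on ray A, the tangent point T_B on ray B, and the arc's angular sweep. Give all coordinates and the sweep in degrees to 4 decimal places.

center=(-15.2779,24.7702) T_A=(-7.5870,34.1964) T_B=(-13.3477,12.7585) sweep=131.6597

bisector direction at 164.9590° = (-0.965740,0.259511)
center distance |VC| = r/sin(θ/2) = 12.165756/sin(24.1701°) = 29.712595
C = V + |VC|·bis = (-15.2779,24.7702)
T_A = V + ((C−V)·d_A)·d_A = V + 27.1078·d_A = (-7.5870,34.1964)
T_B = V + ((C−V)·d_B)·d_B = V + 27.1078·d_B = (-13.3477,12.7585)
sweep = 180° − θ = 131.6597°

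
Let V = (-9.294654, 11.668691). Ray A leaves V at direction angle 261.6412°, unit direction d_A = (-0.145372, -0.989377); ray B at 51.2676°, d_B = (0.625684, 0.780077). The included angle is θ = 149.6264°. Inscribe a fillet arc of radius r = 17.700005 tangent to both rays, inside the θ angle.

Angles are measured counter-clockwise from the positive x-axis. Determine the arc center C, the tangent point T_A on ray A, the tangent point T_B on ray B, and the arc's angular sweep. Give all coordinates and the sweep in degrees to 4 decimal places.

center=(7.5189,4.3420) T_A=(-9.9931,6.9151) T_B=(-6.2885,15.4167) sweep=30.3736

bisector direction at 336.4544° = (0.916742,-0.399479)
center distance |VC| = r/sin(θ/2) = 17.700005/sin(74.8132°) = 18.340513
C = V + |VC|·bis = (7.5189,4.3420)
T_A = V + ((C−V)·d_A)·d_A = V + 4.8046·d_A = (-9.9931,6.9151)
T_B = V + ((C−V)·d_B)·d_B = V + 4.8046·d_B = (-6.2885,15.4167)
sweep = 180° − θ = 30.3736°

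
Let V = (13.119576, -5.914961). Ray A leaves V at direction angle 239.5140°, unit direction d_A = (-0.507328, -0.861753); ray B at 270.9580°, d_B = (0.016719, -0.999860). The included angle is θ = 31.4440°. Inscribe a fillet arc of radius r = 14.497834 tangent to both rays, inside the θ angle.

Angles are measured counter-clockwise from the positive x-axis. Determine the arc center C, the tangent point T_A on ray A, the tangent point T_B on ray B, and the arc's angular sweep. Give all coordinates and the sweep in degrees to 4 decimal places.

center=(-0.5151,-57.6519) T_A=(-13.0087,-50.2968) T_B=(13.9807,-57.4095) sweep=148.5560

bisector direction at 255.2360° = (-0.254838,-0.966984)
center distance |VC| = r/sin(θ/2) = 14.497834/sin(15.7220°) = 53.503451
C = V + |VC|·bis = (-0.5151,-57.6519)
T_A = V + ((C−V)·d_A)·d_A = V + 51.5018·d_A = (-13.0087,-50.2968)
T_B = V + ((C−V)·d_B)·d_B = V + 51.5018·d_B = (13.9807,-57.4095)
sweep = 180° − θ = 148.5560°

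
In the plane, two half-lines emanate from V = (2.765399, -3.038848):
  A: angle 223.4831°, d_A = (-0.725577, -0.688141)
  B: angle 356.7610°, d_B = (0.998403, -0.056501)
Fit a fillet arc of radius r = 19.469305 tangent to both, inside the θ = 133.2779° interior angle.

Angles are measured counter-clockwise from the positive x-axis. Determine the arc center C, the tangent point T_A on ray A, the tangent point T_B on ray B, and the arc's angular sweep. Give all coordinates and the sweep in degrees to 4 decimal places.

center=(10.0613,-22.9522) T_A=(-3.3363,-8.8257) T_B=(11.1614,-3.5140) sweep=46.7221

bisector direction at 290.1221° = (0.344021,-0.938962)
center distance |VC| = r/sin(θ/2) = 19.469305/sin(66.6389°) = 21.207830
C = V + |VC|·bis = (10.0613,-22.9522)
T_A = V + ((C−V)·d_A)·d_A = V + 8.4094·d_A = (-3.3363,-8.8257)
T_B = V + ((C−V)·d_B)·d_B = V + 8.4094·d_B = (11.1614,-3.5140)
sweep = 180° − θ = 46.7221°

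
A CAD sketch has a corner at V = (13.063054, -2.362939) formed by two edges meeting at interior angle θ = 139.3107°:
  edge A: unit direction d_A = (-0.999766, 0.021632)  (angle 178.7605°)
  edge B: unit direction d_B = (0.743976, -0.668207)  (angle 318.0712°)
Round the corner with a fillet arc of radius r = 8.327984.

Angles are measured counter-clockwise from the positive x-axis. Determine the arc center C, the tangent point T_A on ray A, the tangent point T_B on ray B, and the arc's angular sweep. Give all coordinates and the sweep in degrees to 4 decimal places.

bisector direction at 248.4159° = (-0.367867,-0.929878)
center distance |VC| = r/sin(θ/2) = 8.327984/sin(69.6553°) = 8.882062
C = V + |VC|·bis = (9.7956,-10.6222)
T_A = V + ((C−V)·d_A)·d_A = V + 3.0880·d_A = (9.9758,-2.2961)
T_B = V + ((C−V)·d_B)·d_B = V + 3.0880·d_B = (15.3604,-4.4264)
sweep = 180° − θ = 40.6893°

center=(9.7956,-10.6222) T_A=(9.9758,-2.2961) T_B=(15.3604,-4.4264) sweep=40.6893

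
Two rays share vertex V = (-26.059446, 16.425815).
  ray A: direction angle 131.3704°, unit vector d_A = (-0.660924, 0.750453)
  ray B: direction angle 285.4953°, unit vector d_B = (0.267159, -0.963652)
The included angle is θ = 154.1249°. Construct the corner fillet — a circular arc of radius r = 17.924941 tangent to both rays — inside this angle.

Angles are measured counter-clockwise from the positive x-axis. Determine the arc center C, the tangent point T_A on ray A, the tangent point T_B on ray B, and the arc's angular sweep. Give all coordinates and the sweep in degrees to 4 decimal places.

bisector direction at 208.4328° = (-0.879376,-0.476128)
center distance |VC| = r/sin(θ/2) = 17.924941/sin(77.0624°) = 18.391823
C = V + |VC|·bis = (-42.2328,7.6689)
T_A = V + ((C−V)·d_A)·d_A = V + 4.1177·d_A = (-28.7810,19.5160)
T_B = V + ((C−V)·d_B)·d_B = V + 4.1177·d_B = (-24.9594,12.4578)
sweep = 180° − θ = 25.8751°

center=(-42.2328,7.6689) T_A=(-28.7810,19.5160) T_B=(-24.9594,12.4578) sweep=25.8751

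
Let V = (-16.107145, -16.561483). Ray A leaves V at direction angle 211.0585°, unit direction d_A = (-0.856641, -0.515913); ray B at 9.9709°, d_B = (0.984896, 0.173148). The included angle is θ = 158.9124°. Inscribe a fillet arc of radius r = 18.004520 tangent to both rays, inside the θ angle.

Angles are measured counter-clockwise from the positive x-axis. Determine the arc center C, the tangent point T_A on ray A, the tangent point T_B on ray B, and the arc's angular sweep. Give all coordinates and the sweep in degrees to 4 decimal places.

bisector direction at 290.5147° = (0.350448,-0.936582)
center distance |VC| = r/sin(θ/2) = 18.004520/sin(79.4562°) = 18.313742
C = V + |VC|·bis = (-9.6891,-33.7138)
T_A = V + ((C−V)·d_A)·d_A = V + 3.3512·d_A = (-18.9779,-18.2904)
T_B = V + ((C−V)·d_B)·d_B = V + 3.3512·d_B = (-12.8066,-15.9812)
sweep = 180° − θ = 21.0876°

center=(-9.6891,-33.7138) T_A=(-18.9779,-18.2904) T_B=(-12.8066,-15.9812) sweep=21.0876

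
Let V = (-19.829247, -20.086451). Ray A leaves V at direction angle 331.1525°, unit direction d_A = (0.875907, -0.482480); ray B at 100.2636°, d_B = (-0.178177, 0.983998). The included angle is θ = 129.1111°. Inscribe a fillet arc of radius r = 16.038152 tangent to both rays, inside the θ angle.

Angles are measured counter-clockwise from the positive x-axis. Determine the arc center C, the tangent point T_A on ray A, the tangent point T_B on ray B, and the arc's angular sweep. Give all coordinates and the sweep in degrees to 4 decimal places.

bisector direction at 35.7081° = (0.812002,0.583655)
center distance |VC| = r/sin(θ/2) = 16.038152/sin(64.5555°) = 17.760921
C = V + |VC|·bis = (-5.4074,-9.7202)
T_A = V + ((C−V)·d_A)·d_A = V + 7.6307·d_A = (-13.1454,-23.7681)
T_B = V + ((C−V)·d_B)·d_B = V + 7.6307·d_B = (-21.1889,-12.5778)
sweep = 180° − θ = 50.8889°

center=(-5.4074,-9.7202) T_A=(-13.1454,-23.7681) T_B=(-21.1889,-12.5778) sweep=50.8889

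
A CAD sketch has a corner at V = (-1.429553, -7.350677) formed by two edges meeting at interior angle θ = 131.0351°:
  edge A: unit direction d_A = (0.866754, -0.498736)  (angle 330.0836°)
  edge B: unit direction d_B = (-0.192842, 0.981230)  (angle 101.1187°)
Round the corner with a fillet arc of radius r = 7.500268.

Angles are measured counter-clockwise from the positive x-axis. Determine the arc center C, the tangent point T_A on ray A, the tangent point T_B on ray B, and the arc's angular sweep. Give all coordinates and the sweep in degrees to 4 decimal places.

center=(5.2713,-2.5531) T_A=(1.5307,-9.0540) T_B=(-2.0882,-3.9995) sweep=48.9649

bisector direction at 35.6012° = (0.813089,0.582139)
center distance |VC| = r/sin(θ/2) = 7.500268/sin(65.5175°) = 8.241254
C = V + |VC|·bis = (5.2713,-2.5531)
T_A = V + ((C−V)·d_A)·d_A = V + 3.4153·d_A = (1.5307,-9.0540)
T_B = V + ((C−V)·d_B)·d_B = V + 3.4153·d_B = (-2.0882,-3.9995)
sweep = 180° − θ = 48.9649°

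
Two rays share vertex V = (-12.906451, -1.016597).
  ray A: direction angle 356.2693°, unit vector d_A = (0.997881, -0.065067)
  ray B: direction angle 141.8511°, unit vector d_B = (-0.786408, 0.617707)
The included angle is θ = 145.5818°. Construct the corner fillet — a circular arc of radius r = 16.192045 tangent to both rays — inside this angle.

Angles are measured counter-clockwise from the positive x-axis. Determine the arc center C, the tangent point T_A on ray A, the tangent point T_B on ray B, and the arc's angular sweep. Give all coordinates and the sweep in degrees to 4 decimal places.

center=(-6.8484,14.8148) T_A=(-7.9020,-1.3429) T_B=(-16.8504,2.0813) sweep=34.4182

bisector direction at 69.0602° = (0.357387,0.933956)
center distance |VC| = r/sin(θ/2) = 16.192045/sin(72.7909°) = 16.950914
C = V + |VC|·bis = (-6.8484,14.8148)
T_A = V + ((C−V)·d_A)·d_A = V + 5.0151·d_A = (-7.9020,-1.3429)
T_B = V + ((C−V)·d_B)·d_B = V + 5.0151·d_B = (-16.8504,2.0813)
sweep = 180° − θ = 34.4182°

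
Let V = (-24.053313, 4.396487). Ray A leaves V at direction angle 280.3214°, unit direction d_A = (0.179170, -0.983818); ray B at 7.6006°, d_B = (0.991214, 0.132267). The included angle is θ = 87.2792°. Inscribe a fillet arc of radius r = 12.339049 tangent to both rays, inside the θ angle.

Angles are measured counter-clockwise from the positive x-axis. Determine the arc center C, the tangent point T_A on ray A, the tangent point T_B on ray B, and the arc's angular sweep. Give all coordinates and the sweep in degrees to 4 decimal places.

bisector direction at 323.9610° = (0.808617,-0.588336)
center distance |VC| = r/sin(θ/2) = 12.339049/sin(43.6396°) = 17.879573
C = V + |VC|·bis = (-9.5956,-6.1227)
T_A = V + ((C−V)·d_A)·d_A = V + 12.9394·d_A = (-21.7350,-8.3335)
T_B = V + ((C−V)·d_B)·d_B = V + 12.9394·d_B = (-11.2276,6.1079)
sweep = 180° − θ = 92.7208°

center=(-9.5956,-6.1227) T_A=(-21.7350,-8.3335) T_B=(-11.2276,6.1079) sweep=92.7208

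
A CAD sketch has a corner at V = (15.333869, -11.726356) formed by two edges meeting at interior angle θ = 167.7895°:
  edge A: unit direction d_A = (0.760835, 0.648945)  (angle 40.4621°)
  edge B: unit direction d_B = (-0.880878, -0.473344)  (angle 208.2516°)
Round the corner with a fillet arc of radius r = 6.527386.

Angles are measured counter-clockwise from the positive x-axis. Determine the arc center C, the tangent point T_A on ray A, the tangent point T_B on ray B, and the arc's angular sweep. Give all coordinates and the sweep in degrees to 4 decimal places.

bisector direction at 124.3569° = (-0.564345,0.825539)
center distance |VC| = r/sin(θ/2) = 6.527386/sin(83.8948°) = 6.564619
C = V + |VC|·bis = (11.6292,-6.3070)
T_A = V + ((C−V)·d_A)·d_A = V + 0.6982·d_A = (15.8651,-11.2733)
T_B = V + ((C−V)·d_B)·d_B = V + 0.6982·d_B = (14.7189,-12.0568)
sweep = 180° − θ = 12.2105°

center=(11.6292,-6.3070) T_A=(15.8651,-11.2733) T_B=(14.7189,-12.0568) sweep=12.2105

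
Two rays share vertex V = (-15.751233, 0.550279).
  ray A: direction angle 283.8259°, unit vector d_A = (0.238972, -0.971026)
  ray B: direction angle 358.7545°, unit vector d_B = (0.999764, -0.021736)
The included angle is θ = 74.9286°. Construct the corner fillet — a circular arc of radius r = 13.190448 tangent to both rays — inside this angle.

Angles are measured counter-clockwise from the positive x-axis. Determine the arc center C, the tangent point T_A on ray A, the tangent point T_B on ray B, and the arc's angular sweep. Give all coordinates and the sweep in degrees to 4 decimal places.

bisector direction at 321.2902° = (0.780323,-0.625376)
center distance |VC| = r/sin(θ/2) = 13.190448/sin(37.4643°) = 21.685293
C = V + |VC|·bis = (1.1703,-13.0112)
T_A = V + ((C−V)·d_A)·d_A = V + 17.2123·d_A = (-11.6380,-16.1633)
T_B = V + ((C−V)·d_B)·d_B = V + 17.2123·d_B = (1.4570,0.1761)
sweep = 180° − θ = 105.0714°

center=(1.1703,-13.0112) T_A=(-11.6380,-16.1633) T_B=(1.4570,0.1761) sweep=105.0714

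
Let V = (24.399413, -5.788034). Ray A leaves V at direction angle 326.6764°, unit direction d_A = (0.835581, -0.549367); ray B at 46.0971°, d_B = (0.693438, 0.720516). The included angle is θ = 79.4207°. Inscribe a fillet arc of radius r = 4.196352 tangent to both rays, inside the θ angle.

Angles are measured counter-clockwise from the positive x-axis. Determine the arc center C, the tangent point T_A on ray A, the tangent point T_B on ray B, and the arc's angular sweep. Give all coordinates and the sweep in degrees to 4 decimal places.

bisector direction at 6.3868° = (0.993794,0.111239)
center distance |VC| = r/sin(θ/2) = 4.196352/sin(39.7103°) = 6.568019
C = V + |VC|·bis = (30.9267,-5.0574)
T_A = V + ((C−V)·d_A)·d_A = V + 5.0527·d_A = (28.6213,-8.5638)
T_B = V + ((C−V)·d_B)·d_B = V + 5.0527·d_B = (27.9031,-2.1475)
sweep = 180° − θ = 100.5793°

center=(30.9267,-5.0574) T_A=(28.6213,-8.5638) T_B=(27.9031,-2.1475) sweep=100.5793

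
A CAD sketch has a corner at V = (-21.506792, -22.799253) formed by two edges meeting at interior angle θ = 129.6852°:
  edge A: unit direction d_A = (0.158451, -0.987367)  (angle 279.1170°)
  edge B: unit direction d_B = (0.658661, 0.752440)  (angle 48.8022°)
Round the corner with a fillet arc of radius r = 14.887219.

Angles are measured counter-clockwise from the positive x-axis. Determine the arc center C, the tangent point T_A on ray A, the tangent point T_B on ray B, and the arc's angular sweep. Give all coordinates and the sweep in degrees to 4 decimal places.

bisector direction at 343.9596° = (0.961067,-0.276315)
center distance |VC| = r/sin(θ/2) = 14.887219/sin(64.8426°) = 16.447360
C = V + |VC|·bis = (-5.6998,-27.3439)
T_A = V + ((C−V)·d_A)·d_A = V + 6.9919·d_A = (-20.3989,-29.7028)
T_B = V + ((C−V)·d_B)·d_B = V + 6.9919·d_B = (-16.9015,-17.5383)
sweep = 180° − θ = 50.3148°

center=(-5.6998,-27.3439) T_A=(-20.3989,-29.7028) T_B=(-16.9015,-17.5383) sweep=50.3148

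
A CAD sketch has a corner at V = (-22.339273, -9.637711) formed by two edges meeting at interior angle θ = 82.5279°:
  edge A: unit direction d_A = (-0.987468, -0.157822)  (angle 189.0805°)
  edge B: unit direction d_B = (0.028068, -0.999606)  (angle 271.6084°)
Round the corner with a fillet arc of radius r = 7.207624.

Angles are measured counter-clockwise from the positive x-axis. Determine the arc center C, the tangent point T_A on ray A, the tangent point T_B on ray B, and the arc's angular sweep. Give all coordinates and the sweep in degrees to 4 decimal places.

bisector direction at 230.3445° = (-0.638171,-0.769895)
center distance |VC| = r/sin(θ/2) = 7.207624/sin(41.2640°) = 10.928444
C = V + |VC|·bis = (-29.3135,-18.0515)
T_A = V + ((C−V)·d_A)·d_A = V + 8.2147·d_A = (-30.4510,-10.9342)
T_B = V + ((C−V)·d_B)·d_B = V + 8.2147·d_B = (-22.1087,-17.8492)
sweep = 180° − θ = 97.4721°

center=(-29.3135,-18.0515) T_A=(-30.4510,-10.9342) T_B=(-22.1087,-17.8492) sweep=97.4721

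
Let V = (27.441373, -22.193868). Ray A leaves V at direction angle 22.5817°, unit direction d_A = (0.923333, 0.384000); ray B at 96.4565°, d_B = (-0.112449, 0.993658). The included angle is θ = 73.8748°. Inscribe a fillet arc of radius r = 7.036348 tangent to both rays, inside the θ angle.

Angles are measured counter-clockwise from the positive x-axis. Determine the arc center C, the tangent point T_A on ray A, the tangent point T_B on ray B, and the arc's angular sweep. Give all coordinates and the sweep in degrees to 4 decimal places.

center=(33.3807,-12.1032) T_A=(36.0827,-18.6001) T_B=(26.3890,-12.8944) sweep=106.1252

bisector direction at 59.5191° = (0.507251,0.861798)
center distance |VC| = r/sin(θ/2) = 7.036348/sin(36.9374°) = 11.708862
C = V + |VC|·bis = (33.3807,-12.1032)
T_A = V + ((C−V)·d_A)·d_A = V + 9.3588·d_A = (36.0827,-18.6001)
T_B = V + ((C−V)·d_B)·d_B = V + 9.3588·d_B = (26.3890,-12.8944)
sweep = 180° − θ = 106.1252°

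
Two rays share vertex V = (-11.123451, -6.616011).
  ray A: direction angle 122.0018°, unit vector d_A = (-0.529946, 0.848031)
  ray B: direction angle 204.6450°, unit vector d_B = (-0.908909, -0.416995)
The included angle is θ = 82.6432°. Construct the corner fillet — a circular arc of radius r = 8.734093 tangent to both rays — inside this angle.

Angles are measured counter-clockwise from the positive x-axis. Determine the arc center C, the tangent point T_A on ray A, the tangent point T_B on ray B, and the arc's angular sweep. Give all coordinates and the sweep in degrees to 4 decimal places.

center=(-23.7949,-2.8200) T_A=(-16.3881,1.8085) T_B=(-20.1528,-10.7585) sweep=97.3568

bisector direction at 163.3234° = (-0.957940,0.286969)
center distance |VC| = r/sin(θ/2) = 8.734093/sin(41.3216°) = 13.227765
C = V + |VC|·bis = (-23.7949,-2.8200)
T_A = V + ((C−V)·d_A)·d_A = V + 9.9343·d_A = (-16.3881,1.8085)
T_B = V + ((C−V)·d_B)·d_B = V + 9.9343·d_B = (-20.1528,-10.7585)
sweep = 180° − θ = 97.3568°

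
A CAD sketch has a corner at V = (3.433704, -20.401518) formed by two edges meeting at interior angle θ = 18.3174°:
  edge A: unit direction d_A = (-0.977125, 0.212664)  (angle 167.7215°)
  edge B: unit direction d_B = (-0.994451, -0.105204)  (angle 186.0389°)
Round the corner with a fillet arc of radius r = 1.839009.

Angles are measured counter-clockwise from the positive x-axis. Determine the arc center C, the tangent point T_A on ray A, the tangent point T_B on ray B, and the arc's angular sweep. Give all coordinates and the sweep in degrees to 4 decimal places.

center=(-8.1029,-19.7727) T_A=(-7.7119,-17.9758) T_B=(-7.9095,-21.6015) sweep=161.6826

bisector direction at 176.8802° = (-0.998518,0.054424)
center distance |VC| = r/sin(θ/2) = 1.839009/sin(9.1587°) = 11.553770
C = V + |VC|·bis = (-8.1029,-19.7727)
T_A = V + ((C−V)·d_A)·d_A = V + 11.4065·d_A = (-7.7119,-17.9758)
T_B = V + ((C−V)·d_B)·d_B = V + 11.4065·d_B = (-7.9095,-21.6015)
sweep = 180° − θ = 161.6826°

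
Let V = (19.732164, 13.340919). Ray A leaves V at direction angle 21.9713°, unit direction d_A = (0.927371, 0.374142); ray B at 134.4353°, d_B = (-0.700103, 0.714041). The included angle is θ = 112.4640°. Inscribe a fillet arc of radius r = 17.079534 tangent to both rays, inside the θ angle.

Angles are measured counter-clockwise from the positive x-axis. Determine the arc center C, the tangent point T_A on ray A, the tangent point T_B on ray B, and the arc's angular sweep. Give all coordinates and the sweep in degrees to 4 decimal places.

bisector direction at 78.2033° = (0.204440,0.978879)
center distance |VC| = r/sin(θ/2) = 17.079534/sin(56.2320°) = 20.545695
C = V + |VC|·bis = (23.9325,33.4527)
T_A = V + ((C−V)·d_A)·d_A = V + 11.4199·d_A = (30.3227,17.6136)
T_B = V + ((C−V)·d_B)·d_B = V + 11.4199·d_B = (11.7370,21.4952)
sweep = 180° − θ = 67.5360°

center=(23.9325,33.4527) T_A=(30.3227,17.6136) T_B=(11.7370,21.4952) sweep=67.5360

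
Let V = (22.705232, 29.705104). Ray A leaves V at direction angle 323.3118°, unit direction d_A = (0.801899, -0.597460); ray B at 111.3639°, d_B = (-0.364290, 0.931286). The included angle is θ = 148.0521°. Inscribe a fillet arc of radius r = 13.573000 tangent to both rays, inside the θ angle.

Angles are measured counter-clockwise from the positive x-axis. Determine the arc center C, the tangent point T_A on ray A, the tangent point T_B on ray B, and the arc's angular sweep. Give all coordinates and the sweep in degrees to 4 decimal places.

center=(33.9302,38.2680) T_A=(25.8209,27.3838) T_B=(21.2898,33.3234) sweep=31.9479

bisector direction at 37.3379° = (0.795073,0.606514)
center distance |VC| = r/sin(θ/2) = 13.573000/sin(74.0260°) = 14.118145
C = V + |VC|·bis = (33.9302,38.2680)
T_A = V + ((C−V)·d_A)·d_A = V + 3.8853·d_A = (25.8209,27.3838)
T_B = V + ((C−V)·d_B)·d_B = V + 3.8853·d_B = (21.2898,33.3234)
sweep = 180° − θ = 31.9479°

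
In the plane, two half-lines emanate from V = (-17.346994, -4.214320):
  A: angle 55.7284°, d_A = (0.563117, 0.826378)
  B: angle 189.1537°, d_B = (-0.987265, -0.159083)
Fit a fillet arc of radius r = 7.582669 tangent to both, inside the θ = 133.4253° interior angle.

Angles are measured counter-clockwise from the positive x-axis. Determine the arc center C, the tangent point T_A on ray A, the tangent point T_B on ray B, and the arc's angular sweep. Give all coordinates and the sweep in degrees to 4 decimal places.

center=(-21.7753,2.7526) T_A=(-15.5092,-1.5173) T_B=(-20.5691,-4.7335) sweep=46.5747

bisector direction at 122.4410° = (-0.536432,0.843944)
center distance |VC| = r/sin(θ/2) = 7.582669/sin(66.7126°) = 8.255189
C = V + |VC|·bis = (-21.7753,2.7526)
T_A = V + ((C−V)·d_A)·d_A = V + 3.2636·d_A = (-15.5092,-1.5173)
T_B = V + ((C−V)·d_B)·d_B = V + 3.2636·d_B = (-20.5691,-4.7335)
sweep = 180° − θ = 46.5747°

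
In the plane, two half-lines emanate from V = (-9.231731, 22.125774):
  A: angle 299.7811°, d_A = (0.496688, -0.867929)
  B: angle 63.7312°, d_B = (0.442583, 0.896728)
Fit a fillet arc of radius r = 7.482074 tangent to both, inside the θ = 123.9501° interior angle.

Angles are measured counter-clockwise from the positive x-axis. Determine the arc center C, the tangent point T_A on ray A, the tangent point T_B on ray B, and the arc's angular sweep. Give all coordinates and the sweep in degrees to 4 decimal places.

center=(-0.7598,22.3855) T_A=(-7.2537,18.6693) T_B=(-7.4692,25.6970) sweep=56.0499

bisector direction at 1.7561° = (0.999530,0.030646)
center distance |VC| = r/sin(θ/2) = 7.482074/sin(61.9751°) = 8.475936
C = V + |VC|·bis = (-0.7598,22.3855)
T_A = V + ((C−V)·d_A)·d_A = V + 3.9825·d_A = (-7.2537,18.6693)
T_B = V + ((C−V)·d_B)·d_B = V + 3.9825·d_B = (-7.4692,25.6970)
sweep = 180° − θ = 56.0499°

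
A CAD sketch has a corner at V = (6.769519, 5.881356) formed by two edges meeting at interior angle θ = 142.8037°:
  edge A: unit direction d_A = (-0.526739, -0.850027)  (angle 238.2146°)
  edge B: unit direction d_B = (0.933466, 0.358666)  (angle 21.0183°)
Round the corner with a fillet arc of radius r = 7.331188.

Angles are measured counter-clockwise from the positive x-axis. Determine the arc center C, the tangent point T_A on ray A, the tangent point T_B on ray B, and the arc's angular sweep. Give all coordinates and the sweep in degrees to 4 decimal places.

bisector direction at 309.6165° = (0.637645,-0.770330)
center distance |VC| = r/sin(θ/2) = 7.331188/sin(71.4018°) = 7.735126
C = V + |VC|·bis = (11.7018,-0.0772)
T_A = V + ((C−V)·d_A)·d_A = V + 2.4670·d_A = (5.4701,3.7844)
T_B = V + ((C−V)·d_B)·d_B = V + 2.4670·d_B = (9.0723,6.7662)
sweep = 180° − θ = 37.1963°

center=(11.7018,-0.0772) T_A=(5.4701,3.7844) T_B=(9.0723,6.7662) sweep=37.1963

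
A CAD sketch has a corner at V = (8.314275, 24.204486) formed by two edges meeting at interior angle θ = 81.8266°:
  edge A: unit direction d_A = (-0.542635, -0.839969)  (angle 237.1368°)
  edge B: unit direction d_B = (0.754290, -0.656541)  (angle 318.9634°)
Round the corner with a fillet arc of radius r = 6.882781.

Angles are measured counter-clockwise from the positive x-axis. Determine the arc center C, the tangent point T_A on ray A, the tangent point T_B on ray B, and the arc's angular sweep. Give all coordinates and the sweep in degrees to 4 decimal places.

center=(9.7860,13.7986) T_A=(4.0047,17.5335) T_B=(14.3048,18.9903) sweep=98.1734

bisector direction at 278.0501° = (0.140039,-0.990146)
center distance |VC| = r/sin(θ/2) = 6.882781/sin(40.9133°) = 10.509406
C = V + |VC|·bis = (9.7860,13.7986)
T_A = V + ((C−V)·d_A)·d_A = V + 7.9420·d_A = (4.0047,17.5335)
T_B = V + ((C−V)·d_B)·d_B = V + 7.9420·d_B = (14.3048,18.9903)
sweep = 180° − θ = 98.1734°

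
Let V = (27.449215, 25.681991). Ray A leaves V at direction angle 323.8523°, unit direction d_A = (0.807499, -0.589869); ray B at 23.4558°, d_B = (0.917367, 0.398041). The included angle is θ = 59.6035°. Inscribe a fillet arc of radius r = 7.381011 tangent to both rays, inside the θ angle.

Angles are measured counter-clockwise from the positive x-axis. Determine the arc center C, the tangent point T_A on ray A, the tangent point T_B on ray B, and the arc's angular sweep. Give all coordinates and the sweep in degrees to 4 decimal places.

center=(42.2093,24.0405) T_A=(37.8555,18.0803) T_B=(39.2714,30.8116) sweep=120.3965

bisector direction at 353.6541° = (0.993873,-0.110531)
center distance |VC| = r/sin(θ/2) = 7.381011/sin(29.8017°) = 14.851115
C = V + |VC|·bis = (42.2093,24.0405)
T_A = V + ((C−V)·d_A)·d_A = V + 12.8871·d_A = (37.8555,18.0803)
T_B = V + ((C−V)·d_B)·d_B = V + 12.8871·d_B = (39.2714,30.8116)
sweep = 180° − θ = 120.3965°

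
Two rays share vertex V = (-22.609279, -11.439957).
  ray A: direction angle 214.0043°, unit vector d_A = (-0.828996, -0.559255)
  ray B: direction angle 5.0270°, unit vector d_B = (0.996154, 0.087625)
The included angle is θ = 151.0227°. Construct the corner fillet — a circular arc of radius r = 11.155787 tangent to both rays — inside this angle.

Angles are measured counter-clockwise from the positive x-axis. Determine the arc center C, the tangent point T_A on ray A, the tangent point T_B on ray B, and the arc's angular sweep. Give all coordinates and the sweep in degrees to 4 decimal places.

bisector direction at 289.5156° = (0.334064,-0.942550)
center distance |VC| = r/sin(θ/2) = 11.155787/sin(75.5113°) = 11.522226
C = V + |VC|·bis = (-18.7601,-22.3002)
T_A = V + ((C−V)·d_A)·d_A = V + 2.8827·d_A = (-24.9990,-13.0521)
T_B = V + ((C−V)·d_B)·d_B = V + 2.8827·d_B = (-19.7376,-11.1874)
sweep = 180° − θ = 28.9773°

center=(-18.7601,-22.3002) T_A=(-24.9990,-13.0521) T_B=(-19.7376,-11.1874) sweep=28.9773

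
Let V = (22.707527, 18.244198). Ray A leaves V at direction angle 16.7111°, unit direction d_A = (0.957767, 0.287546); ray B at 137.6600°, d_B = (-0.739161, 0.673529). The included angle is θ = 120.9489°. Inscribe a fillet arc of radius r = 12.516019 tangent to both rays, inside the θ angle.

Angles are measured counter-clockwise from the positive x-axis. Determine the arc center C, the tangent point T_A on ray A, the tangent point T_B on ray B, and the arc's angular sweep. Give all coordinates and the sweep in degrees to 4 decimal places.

bisector direction at 77.1855° = (0.221794,0.975093)
center distance |VC| = r/sin(θ/2) = 12.516019/sin(60.4744°) = 14.383980
C = V + |VC|·bis = (25.8978,32.2699)
T_A = V + ((C−V)·d_A)·d_A = V + 7.0886·d_A = (29.4967,20.2825)
T_B = V + ((C−V)·d_B)·d_B = V + 7.0886·d_B = (17.4679,23.0186)
sweep = 180° − θ = 59.0511°

center=(25.8978,32.2699) T_A=(29.4967,20.2825) T_B=(17.4679,23.0186) sweep=59.0511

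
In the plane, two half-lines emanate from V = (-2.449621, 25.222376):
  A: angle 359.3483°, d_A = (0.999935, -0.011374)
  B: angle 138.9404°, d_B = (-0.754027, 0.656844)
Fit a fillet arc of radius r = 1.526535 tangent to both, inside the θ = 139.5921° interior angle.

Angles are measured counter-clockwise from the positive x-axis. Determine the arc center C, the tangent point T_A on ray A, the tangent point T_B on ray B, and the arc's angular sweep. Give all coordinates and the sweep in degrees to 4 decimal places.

bisector direction at 69.1443° = (0.356015,0.934480)
center distance |VC| = r/sin(θ/2) = 1.526535/sin(69.7960°) = 1.626622
C = V + |VC|·bis = (-1.8705,26.7424)
T_A = V + ((C−V)·d_A)·d_A = V + 0.5618·d_A = (-1.8879,25.2160)
T_B = V + ((C−V)·d_B)·d_B = V + 0.5618·d_B = (-2.8732,25.5914)
sweep = 180° − θ = 40.4079°

center=(-1.8705,26.7424) T_A=(-1.8879,25.2160) T_B=(-2.8732,25.5914) sweep=40.4079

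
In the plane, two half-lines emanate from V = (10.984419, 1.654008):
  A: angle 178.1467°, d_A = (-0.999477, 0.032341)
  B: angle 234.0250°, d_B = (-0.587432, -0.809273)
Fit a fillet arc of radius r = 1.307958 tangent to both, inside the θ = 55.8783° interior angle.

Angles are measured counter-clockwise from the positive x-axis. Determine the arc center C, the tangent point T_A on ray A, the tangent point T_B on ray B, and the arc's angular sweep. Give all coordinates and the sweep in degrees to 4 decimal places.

bisector direction at 206.0859° = (-0.898136,-0.439717)
center distance |VC| = r/sin(θ/2) = 1.307958/sin(27.9392°) = 2.791599
C = V + |VC|·bis = (8.4772,0.4265)
T_A = V + ((C−V)·d_A)·d_A = V + 2.4662·d_A = (8.5195,1.7338)
T_B = V + ((C−V)·d_B)·d_B = V + 2.4662·d_B = (9.5357,-0.3418)
sweep = 180° − θ = 124.1217°

center=(8.4772,0.4265) T_A=(8.5195,1.7338) T_B=(9.5357,-0.3418) sweep=124.1217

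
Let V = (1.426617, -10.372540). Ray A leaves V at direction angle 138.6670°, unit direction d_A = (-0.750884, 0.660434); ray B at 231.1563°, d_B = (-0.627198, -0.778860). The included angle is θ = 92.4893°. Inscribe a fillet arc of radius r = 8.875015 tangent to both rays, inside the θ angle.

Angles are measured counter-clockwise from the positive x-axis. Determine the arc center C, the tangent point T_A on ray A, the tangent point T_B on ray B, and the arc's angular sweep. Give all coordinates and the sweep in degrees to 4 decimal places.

center=(-10.8154,-11.4246) T_A=(-4.9541,-4.7605) T_B=(-3.9030,-16.9910) sweep=87.5107

bisector direction at 184.9117° = (-0.996328,-0.085620)
center distance |VC| = r/sin(θ/2) = 8.875015/sin(46.2447°) = 12.287169
C = V + |VC|·bis = (-10.8154,-11.4246)
T_A = V + ((C−V)·d_A)·d_A = V + 8.4976·d_A = (-4.9541,-4.7605)
T_B = V + ((C−V)·d_B)·d_B = V + 8.4976·d_B = (-3.9030,-16.9910)
sweep = 180° − θ = 87.5107°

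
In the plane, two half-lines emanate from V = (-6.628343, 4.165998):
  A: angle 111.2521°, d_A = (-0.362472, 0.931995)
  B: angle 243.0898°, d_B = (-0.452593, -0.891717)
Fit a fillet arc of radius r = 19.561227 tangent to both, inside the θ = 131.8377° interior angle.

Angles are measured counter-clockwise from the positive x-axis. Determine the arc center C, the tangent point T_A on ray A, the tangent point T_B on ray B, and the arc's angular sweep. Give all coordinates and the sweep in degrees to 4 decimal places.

bisector direction at 177.1710° = (-0.998781,0.049356)
center distance |VC| = r/sin(θ/2) = 19.561227/sin(65.9189°) = 21.425961
C = V + |VC|·bis = (-28.0282,5.2235)
T_A = V + ((C−V)·d_A)·d_A = V + 8.7424·d_A = (-9.7972,12.3139)
T_B = V + ((C−V)·d_B)·d_B = V + 8.7424·d_B = (-10.5851,-3.6298)
sweep = 180° − θ = 48.1623°

center=(-28.0282,5.2235) T_A=(-9.7972,12.3139) T_B=(-10.5851,-3.6298) sweep=48.1623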